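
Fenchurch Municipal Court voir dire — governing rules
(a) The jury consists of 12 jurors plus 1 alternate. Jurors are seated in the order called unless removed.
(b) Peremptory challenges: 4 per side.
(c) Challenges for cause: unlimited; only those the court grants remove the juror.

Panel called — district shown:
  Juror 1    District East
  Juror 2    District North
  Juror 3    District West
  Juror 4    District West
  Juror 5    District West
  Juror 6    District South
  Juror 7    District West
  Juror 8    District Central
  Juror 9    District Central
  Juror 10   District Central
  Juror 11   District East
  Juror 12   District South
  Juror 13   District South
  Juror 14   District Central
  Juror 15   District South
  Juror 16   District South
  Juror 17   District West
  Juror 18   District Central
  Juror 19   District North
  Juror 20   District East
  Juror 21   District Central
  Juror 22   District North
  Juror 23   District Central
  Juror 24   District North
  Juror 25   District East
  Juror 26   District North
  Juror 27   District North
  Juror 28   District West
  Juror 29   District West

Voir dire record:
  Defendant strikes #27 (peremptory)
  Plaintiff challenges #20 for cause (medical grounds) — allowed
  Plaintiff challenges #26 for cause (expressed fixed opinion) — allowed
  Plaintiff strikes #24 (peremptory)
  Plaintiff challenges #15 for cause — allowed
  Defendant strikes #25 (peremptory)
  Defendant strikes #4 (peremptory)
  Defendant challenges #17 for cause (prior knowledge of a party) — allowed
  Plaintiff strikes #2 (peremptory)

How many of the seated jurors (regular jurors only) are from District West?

Removed: #2, #4, #15, #17, #20, #24, #25, #26, #27.
Seated jurors 1–12: #1, #3, #5, #6, #7, #8, #9, #10, #11, #12, #13, #14 (alternates #16 not counted).
Of those, in District West: #3, #5, #7 → 3.

3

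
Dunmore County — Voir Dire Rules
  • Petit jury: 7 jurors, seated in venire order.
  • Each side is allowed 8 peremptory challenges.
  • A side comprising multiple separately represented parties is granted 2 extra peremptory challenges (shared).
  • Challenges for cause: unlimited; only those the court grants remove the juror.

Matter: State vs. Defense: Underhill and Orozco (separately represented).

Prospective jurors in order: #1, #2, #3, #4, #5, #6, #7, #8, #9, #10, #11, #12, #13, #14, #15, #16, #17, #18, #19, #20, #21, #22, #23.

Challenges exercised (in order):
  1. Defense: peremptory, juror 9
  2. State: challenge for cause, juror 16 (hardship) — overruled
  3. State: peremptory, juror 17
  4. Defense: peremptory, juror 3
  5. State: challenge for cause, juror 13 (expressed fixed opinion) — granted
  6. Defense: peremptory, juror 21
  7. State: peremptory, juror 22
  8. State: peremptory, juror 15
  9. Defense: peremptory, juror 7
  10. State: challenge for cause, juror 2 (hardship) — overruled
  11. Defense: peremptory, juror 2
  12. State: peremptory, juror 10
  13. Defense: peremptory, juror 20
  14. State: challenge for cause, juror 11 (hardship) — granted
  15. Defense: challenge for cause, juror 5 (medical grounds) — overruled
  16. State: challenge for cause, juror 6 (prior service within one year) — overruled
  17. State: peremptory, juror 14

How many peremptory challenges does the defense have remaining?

Defense allotment: 8 base + 2 multi-party = 10.
Defense peremptories used: #9, #3, #21, #7, #2, #20 — 6 (the for-cause on #5 doesn't count).
Remaining: 10 − 6 = 4.

4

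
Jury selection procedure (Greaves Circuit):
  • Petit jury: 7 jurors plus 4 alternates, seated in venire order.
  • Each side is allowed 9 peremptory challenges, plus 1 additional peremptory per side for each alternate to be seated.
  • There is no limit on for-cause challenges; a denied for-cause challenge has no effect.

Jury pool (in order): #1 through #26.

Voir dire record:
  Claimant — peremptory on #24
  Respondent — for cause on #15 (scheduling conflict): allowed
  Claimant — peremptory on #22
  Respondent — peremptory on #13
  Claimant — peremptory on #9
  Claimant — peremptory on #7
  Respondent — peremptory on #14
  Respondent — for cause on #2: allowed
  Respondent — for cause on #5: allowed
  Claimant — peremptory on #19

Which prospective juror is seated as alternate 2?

16

Removed: #2, #5, #7, #9, #13, #14, #15, #19, #22, #24.
Seating in order: seats 1–7 → #1, #3, #4, #6, #8, #10, #11; alternates → #12, #16, #17, #18.
So alternate 2 is #16.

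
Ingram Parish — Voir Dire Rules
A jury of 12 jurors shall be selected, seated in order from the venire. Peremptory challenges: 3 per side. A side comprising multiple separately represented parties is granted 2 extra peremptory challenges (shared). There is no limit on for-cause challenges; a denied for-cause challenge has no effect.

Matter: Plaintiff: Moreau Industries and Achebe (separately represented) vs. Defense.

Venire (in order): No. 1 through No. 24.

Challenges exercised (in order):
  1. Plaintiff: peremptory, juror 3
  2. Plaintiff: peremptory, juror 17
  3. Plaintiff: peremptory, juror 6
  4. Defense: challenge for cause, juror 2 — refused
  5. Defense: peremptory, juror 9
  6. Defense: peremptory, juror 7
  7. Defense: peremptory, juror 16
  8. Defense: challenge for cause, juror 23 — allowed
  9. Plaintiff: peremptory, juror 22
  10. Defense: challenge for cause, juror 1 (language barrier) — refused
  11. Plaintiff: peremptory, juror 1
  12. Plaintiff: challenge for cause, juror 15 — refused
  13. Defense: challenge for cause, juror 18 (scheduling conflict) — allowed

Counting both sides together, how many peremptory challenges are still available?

0

Plaintiff allotment: 3 base + 2 multi-party = 5. Defense allotment: 3.
Plaintiff peremptories used: #3, #17, #6, #22, #1 — 5 (the for-cause on #15 doesn't count).
Defense peremptories used: #9, #7, #16 — 3 (for-cause on #2, #23, #1, #18 don't count).
Remaining: (5 − 5) + (3 − 3) = 0.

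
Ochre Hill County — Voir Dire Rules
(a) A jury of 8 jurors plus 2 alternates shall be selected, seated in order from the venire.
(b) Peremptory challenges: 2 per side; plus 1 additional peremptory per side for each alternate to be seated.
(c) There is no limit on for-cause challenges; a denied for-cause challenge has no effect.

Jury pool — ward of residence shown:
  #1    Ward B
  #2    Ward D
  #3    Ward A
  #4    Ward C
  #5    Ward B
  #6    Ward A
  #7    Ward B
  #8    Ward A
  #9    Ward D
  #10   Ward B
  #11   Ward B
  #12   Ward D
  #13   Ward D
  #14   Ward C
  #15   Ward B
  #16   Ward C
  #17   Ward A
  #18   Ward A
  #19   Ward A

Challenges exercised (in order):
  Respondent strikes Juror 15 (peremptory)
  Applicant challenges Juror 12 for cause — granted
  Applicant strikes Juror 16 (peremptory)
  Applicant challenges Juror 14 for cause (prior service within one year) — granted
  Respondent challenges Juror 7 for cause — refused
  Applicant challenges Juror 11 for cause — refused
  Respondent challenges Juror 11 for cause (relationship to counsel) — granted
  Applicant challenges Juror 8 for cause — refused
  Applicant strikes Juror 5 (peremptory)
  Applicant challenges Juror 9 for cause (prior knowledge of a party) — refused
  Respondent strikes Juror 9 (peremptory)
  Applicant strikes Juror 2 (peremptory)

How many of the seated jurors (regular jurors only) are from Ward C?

Removed: #2, #5, #9, #11, #12, #14, #15, #16.
Seated jurors 1–8: #1, #3, #4, #6, #7, #8, #10, #13 (alternates #17, #18 not counted).
Of those, in Ward C: #4 → 1.

1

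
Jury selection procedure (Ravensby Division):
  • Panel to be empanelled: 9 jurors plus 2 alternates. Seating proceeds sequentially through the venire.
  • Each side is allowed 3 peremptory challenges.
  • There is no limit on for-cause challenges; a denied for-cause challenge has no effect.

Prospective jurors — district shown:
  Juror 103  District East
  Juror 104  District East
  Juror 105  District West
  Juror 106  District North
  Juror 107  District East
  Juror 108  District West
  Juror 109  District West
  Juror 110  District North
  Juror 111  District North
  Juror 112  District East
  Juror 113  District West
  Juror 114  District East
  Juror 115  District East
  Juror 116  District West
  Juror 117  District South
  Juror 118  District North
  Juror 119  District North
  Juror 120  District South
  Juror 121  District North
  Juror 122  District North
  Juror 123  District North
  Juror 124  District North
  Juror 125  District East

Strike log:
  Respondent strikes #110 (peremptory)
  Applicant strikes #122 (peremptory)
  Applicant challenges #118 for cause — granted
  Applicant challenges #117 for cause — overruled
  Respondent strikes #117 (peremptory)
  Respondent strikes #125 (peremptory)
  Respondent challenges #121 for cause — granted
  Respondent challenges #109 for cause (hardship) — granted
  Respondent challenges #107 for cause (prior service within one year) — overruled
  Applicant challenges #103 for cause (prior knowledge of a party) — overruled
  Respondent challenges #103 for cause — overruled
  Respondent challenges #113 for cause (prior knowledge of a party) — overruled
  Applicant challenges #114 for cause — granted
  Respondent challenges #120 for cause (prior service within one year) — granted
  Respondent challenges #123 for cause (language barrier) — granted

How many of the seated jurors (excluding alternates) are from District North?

2

Removed: #109, #110, #114, #117, #118, #120, #121, #122, #123, #125.
Seated jurors 1–9: #103, #104, #105, #106, #107, #108, #111, #112, #113 (alternates #115, #116 not counted).
Of those, in District North: #106, #111 → 2.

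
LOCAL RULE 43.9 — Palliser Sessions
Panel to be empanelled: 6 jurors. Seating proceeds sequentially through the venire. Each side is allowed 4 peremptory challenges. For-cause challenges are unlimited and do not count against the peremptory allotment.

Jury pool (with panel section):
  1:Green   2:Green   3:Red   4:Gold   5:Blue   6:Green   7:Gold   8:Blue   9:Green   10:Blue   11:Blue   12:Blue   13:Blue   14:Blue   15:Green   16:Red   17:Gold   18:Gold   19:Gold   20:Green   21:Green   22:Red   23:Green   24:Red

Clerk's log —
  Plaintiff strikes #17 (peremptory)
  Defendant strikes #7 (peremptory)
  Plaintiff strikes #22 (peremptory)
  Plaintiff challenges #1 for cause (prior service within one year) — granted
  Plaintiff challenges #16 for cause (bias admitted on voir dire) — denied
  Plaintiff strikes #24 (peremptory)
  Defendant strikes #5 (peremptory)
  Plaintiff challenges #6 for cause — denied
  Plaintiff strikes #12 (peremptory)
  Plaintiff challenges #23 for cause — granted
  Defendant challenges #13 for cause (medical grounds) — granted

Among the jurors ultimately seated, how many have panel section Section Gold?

1

Removed: #1, #5, #7, #12, #13, #17, #22, #23, #24.
Seated jurors 1–6: #2, #3, #4, #6, #8, #9.
Of those, in Section Gold: #4 → 1.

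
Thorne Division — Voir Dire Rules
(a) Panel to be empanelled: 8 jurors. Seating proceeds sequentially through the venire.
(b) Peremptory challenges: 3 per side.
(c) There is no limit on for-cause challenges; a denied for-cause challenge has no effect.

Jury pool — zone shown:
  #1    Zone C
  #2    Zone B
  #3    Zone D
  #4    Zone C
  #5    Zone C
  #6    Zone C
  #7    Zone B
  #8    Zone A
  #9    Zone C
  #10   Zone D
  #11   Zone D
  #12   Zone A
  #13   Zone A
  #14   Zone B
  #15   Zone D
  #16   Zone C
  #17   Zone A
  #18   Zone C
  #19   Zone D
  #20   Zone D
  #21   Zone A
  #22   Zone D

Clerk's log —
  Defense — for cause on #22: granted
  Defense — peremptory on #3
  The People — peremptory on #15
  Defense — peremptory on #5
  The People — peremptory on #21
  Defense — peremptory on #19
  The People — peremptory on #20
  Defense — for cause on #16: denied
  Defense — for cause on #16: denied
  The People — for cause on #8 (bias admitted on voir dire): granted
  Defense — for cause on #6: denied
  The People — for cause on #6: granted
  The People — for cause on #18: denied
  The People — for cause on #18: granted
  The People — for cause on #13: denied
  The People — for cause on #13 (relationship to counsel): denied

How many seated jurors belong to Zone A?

Removed: #3, #5, #6, #8, #15, #18, #19, #20, #21, #22.
Seated jurors 1–8: #1, #2, #4, #7, #9, #10, #11, #12.
Of those, in Zone A: #12 → 1.

1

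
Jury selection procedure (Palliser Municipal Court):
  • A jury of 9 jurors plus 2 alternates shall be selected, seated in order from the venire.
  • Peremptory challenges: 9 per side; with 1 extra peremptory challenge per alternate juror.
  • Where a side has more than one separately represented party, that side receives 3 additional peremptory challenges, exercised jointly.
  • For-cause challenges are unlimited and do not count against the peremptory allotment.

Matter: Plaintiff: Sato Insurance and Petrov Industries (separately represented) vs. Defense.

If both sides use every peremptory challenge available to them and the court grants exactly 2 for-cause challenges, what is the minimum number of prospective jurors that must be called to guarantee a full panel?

Seats to fill: 9 + 2 alternates = 11.
Peremptories — Plaintiff: 9 + 1×2 + 3 = 14; Defense: 9 + 1×2 = 11; total 25.
For-cause removals: 2.
Minimum venire: 11 + 25 + 2 = 38.

38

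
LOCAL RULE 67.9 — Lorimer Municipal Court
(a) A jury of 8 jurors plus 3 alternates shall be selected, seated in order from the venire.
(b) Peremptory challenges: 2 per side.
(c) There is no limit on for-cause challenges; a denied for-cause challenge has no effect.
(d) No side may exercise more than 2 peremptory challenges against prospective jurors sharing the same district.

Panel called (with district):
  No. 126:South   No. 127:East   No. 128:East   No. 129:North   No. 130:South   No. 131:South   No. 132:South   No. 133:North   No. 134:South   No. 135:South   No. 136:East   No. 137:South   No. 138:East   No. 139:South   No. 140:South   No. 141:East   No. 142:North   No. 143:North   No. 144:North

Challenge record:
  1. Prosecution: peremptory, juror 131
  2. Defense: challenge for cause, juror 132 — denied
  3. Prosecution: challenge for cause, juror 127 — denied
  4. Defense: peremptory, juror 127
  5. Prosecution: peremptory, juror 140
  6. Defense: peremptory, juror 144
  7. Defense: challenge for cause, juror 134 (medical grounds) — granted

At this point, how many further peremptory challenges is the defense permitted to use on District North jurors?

0

Defense peremptories so far: #127, #144 — 2 of 2 used, 0 left overall.
Against District North: #144 — 1 used; per-district cap 2 leaves 1.
Binding limit: min(0, 1) = 0.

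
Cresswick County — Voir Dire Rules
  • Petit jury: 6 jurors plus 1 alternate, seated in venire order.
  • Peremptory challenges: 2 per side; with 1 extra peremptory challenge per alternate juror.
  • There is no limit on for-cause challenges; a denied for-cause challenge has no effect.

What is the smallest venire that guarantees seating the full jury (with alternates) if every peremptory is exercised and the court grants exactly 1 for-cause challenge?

Seats to fill: 6 + 1 alternates = 7.
Peremptories: 2 + 1×1 = 3 per side × 2 sides = 6.
For-cause removals: 1.
Minimum venire: 7 + 6 + 1 = 14.

14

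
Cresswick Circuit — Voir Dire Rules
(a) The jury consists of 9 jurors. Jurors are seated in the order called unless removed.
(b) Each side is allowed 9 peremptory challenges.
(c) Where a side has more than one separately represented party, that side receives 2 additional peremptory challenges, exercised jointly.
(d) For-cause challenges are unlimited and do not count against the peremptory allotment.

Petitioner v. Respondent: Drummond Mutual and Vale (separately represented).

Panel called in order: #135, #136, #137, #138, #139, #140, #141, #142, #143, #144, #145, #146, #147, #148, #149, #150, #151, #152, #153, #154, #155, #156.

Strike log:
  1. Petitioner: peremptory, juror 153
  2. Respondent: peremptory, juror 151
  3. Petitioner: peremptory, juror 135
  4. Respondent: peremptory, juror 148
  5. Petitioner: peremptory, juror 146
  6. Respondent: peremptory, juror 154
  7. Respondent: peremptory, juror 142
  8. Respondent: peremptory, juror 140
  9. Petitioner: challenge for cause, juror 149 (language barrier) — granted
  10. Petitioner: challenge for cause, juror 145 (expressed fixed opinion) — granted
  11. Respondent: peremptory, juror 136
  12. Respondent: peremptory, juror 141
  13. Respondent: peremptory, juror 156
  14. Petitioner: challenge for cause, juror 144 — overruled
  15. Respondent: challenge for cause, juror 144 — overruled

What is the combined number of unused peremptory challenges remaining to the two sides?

Petitioner allotment: 9. Respondent allotment: 9 base + 2 multi-party = 11.
Petitioner peremptories used: #153, #135, #146 — 3 (for-cause on #149, #145, #144 don't count).
Respondent peremptories used: #151, #148, #154, #142, #140, #136, #141, #156 — 8 (the for-cause on #144 doesn't count).
Remaining: (9 − 3) + (11 − 8) = 9.

9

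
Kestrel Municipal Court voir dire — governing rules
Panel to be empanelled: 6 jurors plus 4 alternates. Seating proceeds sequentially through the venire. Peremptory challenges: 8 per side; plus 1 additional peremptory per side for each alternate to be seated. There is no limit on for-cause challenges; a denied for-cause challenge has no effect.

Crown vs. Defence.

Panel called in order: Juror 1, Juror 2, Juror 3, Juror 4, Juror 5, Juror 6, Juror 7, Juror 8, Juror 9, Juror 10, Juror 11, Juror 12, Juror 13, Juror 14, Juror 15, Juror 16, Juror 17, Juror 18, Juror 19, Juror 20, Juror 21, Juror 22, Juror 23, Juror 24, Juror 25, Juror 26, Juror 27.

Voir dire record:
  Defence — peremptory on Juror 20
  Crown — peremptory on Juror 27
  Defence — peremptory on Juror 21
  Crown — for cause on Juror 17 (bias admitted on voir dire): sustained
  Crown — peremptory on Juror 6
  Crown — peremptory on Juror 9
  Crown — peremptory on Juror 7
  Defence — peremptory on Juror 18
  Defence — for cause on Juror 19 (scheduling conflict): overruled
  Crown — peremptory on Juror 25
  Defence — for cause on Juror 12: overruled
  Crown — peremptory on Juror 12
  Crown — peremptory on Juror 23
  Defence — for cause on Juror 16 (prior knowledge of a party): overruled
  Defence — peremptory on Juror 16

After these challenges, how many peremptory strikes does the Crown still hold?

5

Crown allotment: 8 base + 1 × 4 alternates = 12.
Crown peremptories used: #27, #6, #9, #7, #25, #12, #23 — 7 (the for-cause on #17 doesn't count).
Remaining: 12 − 7 = 5.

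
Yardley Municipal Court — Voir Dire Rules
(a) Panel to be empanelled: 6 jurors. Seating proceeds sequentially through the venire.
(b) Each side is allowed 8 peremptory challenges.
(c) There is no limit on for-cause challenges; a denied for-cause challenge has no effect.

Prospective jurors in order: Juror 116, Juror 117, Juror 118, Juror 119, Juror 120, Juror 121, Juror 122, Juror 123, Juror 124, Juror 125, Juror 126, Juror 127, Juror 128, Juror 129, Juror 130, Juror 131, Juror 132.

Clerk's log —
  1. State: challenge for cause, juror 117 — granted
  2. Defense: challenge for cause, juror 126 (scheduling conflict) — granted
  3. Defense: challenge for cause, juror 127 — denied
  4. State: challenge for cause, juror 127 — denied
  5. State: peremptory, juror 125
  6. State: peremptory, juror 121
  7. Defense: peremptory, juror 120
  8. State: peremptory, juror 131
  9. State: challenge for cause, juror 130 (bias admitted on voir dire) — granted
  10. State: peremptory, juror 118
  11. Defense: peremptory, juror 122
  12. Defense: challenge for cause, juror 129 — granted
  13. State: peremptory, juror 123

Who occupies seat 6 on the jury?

132

Removed: #117, #118, #120, #121, #122, #123, #125, #126, #129, #130, #131. (#127 stays — for-cause denied.)
Seating in order: seats 1–6 → #116, #119, #124, #127, #128, #132.
So seat 6 is #132.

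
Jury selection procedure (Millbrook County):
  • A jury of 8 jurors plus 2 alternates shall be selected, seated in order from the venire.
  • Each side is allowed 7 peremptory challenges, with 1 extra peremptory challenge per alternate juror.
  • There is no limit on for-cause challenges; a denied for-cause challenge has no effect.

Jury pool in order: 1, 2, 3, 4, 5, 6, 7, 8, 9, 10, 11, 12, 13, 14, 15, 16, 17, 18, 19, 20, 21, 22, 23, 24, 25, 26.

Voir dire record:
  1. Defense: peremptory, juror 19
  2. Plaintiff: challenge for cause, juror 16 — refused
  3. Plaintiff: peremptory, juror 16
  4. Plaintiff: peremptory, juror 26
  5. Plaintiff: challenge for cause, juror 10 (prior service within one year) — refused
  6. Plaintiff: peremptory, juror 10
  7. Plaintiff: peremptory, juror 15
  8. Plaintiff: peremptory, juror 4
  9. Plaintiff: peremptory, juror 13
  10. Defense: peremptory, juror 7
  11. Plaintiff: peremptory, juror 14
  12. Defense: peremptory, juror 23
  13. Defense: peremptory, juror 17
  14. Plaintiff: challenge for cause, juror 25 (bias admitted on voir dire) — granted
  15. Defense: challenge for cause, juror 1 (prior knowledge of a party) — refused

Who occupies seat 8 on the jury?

11

Removed: #4, #7, #10, #13, #14, #15, #16, #17, #19, #23, #25, #26. (#1 stays — for-cause denied.)
Seating in order: seats 1–8 → #1, #2, #3, #5, #6, #8, #9, #11; alternates → #12, #18.
So seat 8 is #11.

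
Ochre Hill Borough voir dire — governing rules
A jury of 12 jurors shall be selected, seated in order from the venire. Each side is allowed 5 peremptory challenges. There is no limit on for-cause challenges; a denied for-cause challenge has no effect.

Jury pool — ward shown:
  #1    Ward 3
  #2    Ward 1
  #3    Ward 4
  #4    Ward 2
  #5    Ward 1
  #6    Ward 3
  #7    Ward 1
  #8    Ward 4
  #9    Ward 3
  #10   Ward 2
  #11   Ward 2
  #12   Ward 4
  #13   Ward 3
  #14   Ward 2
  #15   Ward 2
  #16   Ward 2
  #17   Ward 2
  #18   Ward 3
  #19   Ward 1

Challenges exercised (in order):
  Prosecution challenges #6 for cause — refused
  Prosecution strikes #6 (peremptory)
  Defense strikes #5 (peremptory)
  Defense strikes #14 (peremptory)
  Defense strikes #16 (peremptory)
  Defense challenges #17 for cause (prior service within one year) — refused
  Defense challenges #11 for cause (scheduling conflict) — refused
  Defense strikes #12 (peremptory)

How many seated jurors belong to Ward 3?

3

Removed: #5, #6, #12, #14, #16.
Seated jurors 1–12: #1, #2, #3, #4, #7, #8, #9, #10, #11, #13, #15, #17.
Of those, in Ward 3: #1, #9, #13 → 3.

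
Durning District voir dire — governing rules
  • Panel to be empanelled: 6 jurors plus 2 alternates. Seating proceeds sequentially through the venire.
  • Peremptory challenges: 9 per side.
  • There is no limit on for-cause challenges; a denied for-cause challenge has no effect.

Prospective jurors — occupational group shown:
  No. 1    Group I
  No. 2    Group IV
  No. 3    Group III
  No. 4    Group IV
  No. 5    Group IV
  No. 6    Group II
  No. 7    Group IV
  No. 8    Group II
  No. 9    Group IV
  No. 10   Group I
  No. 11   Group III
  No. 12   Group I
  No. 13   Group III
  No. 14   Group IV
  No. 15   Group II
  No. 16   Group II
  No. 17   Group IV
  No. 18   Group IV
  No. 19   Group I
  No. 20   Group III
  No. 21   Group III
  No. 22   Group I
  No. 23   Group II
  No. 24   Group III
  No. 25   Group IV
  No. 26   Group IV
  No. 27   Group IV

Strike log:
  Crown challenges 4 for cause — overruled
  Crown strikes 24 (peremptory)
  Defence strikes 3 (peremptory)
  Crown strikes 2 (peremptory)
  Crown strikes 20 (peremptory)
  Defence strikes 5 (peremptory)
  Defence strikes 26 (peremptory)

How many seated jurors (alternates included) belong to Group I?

Removed: #2, #3, #5, #20, #24, #26.
Seated (8 incl. alternates): #1, #4, #6, #7, #8, #9, #10, #11.
Of those, in Group I: #1, #10 → 2.

2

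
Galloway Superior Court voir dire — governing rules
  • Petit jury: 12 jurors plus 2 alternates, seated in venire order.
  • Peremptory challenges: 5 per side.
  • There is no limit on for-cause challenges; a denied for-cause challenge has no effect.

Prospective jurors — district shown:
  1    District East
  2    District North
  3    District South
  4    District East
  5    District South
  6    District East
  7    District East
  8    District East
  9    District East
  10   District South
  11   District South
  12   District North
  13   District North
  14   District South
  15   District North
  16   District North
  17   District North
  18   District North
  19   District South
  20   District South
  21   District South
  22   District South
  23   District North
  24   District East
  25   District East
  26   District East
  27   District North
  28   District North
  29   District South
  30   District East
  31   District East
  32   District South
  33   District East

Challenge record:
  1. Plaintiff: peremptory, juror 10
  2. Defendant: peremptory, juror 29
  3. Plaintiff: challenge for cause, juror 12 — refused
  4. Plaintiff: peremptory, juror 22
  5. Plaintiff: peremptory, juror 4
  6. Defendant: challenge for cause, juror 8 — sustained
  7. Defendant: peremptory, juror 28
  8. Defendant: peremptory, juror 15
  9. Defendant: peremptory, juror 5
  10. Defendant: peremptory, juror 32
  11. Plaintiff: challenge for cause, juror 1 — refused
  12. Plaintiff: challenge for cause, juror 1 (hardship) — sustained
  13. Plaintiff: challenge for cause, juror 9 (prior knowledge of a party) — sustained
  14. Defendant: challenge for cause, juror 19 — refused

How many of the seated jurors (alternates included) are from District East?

2

Removed: #1, #4, #5, #8, #9, #10, #15, #22, #28, #29, #32.
Seated (14 incl. alternates): #2, #3, #6, #7, #11, #12, #13, #14, #16, #17, #18, #19, #20, #21.
Of those, in District East: #6, #7 → 2.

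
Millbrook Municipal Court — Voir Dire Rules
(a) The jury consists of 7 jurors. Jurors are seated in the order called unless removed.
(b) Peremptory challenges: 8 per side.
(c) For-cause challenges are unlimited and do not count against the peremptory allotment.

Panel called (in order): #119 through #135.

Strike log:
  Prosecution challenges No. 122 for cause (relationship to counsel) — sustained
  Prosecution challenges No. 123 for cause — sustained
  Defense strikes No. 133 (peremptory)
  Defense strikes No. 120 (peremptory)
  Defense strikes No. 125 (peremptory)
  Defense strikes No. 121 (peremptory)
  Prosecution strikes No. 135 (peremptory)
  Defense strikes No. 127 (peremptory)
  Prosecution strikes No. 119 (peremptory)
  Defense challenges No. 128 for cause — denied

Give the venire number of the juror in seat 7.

132

Removed: #119, #120, #121, #122, #123, #125, #127, #133, #135. (#128 stays — for-cause denied.)
Seating in order: seats 1–7 → #124, #126, #128, #129, #130, #131, #132.
So seat 7 is #132.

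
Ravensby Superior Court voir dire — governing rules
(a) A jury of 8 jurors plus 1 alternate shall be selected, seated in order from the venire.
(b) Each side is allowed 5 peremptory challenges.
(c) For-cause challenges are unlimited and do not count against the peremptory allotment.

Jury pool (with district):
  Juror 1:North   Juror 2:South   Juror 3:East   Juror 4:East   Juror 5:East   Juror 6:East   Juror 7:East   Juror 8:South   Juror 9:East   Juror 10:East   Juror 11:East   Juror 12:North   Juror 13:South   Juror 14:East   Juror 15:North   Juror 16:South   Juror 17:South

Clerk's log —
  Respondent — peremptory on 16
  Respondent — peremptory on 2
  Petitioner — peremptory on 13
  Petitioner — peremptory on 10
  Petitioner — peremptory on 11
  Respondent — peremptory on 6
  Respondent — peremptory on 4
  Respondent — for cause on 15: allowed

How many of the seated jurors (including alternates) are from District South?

2

Removed: #2, #4, #6, #10, #11, #13, #15, #16.
Seated (9 incl. alternates): #1, #3, #5, #7, #8, #9, #12, #14, #17.
Of those, in District South: #8, #17 → 2.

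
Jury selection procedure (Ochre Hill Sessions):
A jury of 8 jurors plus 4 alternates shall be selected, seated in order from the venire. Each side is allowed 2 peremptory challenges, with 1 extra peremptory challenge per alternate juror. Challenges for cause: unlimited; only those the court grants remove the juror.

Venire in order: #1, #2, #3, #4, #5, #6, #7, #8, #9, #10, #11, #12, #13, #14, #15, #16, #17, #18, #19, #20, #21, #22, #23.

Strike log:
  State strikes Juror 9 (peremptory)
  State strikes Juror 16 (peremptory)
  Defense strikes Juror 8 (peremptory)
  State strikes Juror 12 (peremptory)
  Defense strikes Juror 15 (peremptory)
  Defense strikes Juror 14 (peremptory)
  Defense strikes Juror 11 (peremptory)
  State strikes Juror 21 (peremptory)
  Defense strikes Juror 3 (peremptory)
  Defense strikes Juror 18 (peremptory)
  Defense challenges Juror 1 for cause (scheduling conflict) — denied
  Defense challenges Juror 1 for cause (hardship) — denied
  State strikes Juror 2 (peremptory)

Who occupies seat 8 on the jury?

Removed: #2, #3, #8, #9, #11, #12, #14, #15, #16, #18, #21. (#1 stays — for-cause denied.)
Seating in order: seats 1–8 → #1, #4, #5, #6, #7, #10, #13, #17; alternates → #19, #20, #22, #23.
So seat 8 is #17.

17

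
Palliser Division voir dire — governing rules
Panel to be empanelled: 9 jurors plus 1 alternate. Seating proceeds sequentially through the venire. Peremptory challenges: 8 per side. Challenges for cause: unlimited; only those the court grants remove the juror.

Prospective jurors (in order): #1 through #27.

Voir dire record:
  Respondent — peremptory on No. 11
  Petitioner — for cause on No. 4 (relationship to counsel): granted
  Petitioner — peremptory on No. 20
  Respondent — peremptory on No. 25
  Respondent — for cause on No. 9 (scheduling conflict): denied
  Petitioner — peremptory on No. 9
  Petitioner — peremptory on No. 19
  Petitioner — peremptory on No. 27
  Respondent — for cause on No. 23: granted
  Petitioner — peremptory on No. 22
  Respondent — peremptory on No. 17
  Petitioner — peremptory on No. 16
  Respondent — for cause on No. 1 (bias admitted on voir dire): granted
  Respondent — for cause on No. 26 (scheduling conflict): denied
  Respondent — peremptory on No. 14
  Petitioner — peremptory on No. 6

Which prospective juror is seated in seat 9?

Removed: #1, #4, #6, #9, #11, #14, #16, #17, #19, #20, #22, #23, #25, #27. (#26 stays — for-cause denied.)
Filling seats in venire order through position 9: #2, #3, #5, #7, #8, #10, #12, #13, #15.
So seat 9 is #15.

15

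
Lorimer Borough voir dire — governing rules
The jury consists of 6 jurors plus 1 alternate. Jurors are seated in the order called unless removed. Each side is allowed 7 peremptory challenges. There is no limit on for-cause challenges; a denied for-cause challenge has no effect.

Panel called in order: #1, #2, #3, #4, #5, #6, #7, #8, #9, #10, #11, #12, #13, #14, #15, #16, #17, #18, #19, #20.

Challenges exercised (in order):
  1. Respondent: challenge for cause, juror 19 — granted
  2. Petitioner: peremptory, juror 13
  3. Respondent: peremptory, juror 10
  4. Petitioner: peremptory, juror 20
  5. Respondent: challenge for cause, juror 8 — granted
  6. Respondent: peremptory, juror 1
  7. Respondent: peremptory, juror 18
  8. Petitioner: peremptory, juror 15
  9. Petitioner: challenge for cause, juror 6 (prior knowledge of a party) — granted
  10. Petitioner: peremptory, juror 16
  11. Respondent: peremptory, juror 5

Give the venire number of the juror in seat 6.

Removed: #1, #5, #6, #8, #10, #13, #15, #16, #18, #19, #20.
Seating in order: seats 1–6 → #2, #3, #4, #7, #9, #11; alternates → #12.
So seat 6 is #11.

11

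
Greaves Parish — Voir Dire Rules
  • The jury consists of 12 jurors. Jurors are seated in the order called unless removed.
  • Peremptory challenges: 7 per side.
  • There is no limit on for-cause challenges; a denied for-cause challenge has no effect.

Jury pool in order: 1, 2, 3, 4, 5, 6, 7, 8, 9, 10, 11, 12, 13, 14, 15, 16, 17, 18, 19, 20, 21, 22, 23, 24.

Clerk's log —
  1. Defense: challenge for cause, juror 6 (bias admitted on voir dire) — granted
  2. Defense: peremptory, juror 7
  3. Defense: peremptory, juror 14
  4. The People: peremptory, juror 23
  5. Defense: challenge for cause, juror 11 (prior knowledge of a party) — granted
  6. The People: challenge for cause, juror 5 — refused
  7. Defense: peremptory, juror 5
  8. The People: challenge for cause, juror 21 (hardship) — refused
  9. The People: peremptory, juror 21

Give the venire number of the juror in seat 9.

13

Removed: #5, #6, #7, #11, #14, #21, #23.
Seating in order: seats 1–12 → #1, #2, #3, #4, #8, #9, #10, #12, #13, #15, #16, #17.
So seat 9 is #13.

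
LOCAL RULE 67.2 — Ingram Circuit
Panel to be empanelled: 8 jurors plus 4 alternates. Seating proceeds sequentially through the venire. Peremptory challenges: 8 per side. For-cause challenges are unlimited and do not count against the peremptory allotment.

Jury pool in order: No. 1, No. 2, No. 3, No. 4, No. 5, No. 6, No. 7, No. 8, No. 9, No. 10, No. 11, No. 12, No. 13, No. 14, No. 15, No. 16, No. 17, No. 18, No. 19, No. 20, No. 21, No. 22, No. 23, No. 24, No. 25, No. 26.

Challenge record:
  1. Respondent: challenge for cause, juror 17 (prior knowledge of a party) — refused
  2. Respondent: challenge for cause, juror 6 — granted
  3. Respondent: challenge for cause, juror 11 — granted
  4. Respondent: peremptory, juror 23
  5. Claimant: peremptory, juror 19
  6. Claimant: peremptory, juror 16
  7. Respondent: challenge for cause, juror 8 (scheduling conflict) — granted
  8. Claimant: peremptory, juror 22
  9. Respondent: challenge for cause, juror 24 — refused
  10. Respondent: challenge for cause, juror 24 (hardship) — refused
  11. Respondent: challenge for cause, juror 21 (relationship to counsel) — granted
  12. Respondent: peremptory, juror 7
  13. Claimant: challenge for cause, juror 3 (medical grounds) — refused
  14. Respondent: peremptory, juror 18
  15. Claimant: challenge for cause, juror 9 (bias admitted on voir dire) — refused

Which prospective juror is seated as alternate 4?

Removed: #6, #7, #8, #11, #16, #18, #19, #21, #22, #23. (#3, #9, #17, #24 stay — for-cause denied.)
Seating in order: seats 1–8 → #1, #2, #3, #4, #5, #9, #10, #12; alternates → #13, #14, #15, #17.
So alternate 4 is #17.

17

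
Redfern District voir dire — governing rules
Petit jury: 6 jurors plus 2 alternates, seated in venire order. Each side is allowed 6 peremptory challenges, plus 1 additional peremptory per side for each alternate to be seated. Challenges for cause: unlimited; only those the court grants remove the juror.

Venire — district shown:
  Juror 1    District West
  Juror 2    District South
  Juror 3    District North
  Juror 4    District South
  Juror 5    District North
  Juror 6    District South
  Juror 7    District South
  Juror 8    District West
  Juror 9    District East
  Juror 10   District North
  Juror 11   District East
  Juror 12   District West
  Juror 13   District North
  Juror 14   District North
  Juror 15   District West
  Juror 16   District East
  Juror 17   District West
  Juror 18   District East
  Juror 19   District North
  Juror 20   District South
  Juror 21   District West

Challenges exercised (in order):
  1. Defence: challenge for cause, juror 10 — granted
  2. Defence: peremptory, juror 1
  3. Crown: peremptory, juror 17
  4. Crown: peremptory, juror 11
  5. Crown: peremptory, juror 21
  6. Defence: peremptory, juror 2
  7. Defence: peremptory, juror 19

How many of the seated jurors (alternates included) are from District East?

Removed: #1, #2, #10, #11, #17, #19, #21.
Seated (8 incl. alternates): #3, #4, #5, #6, #7, #8, #9, #12.
Of those, in District East: #9 → 1.

1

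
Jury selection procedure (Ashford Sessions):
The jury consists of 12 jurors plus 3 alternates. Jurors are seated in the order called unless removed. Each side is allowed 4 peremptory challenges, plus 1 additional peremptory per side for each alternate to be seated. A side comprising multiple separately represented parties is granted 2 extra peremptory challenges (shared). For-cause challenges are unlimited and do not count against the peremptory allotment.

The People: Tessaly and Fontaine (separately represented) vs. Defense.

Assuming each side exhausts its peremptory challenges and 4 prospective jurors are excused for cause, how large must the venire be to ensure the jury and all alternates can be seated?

35

Seats to fill: 12 + 3 alternates = 15.
Peremptories — The People: 4 + 1×3 + 2 = 9; Defense: 4 + 1×3 = 7; total 16.
For-cause removals: 4.
Minimum venire: 15 + 16 + 4 = 35.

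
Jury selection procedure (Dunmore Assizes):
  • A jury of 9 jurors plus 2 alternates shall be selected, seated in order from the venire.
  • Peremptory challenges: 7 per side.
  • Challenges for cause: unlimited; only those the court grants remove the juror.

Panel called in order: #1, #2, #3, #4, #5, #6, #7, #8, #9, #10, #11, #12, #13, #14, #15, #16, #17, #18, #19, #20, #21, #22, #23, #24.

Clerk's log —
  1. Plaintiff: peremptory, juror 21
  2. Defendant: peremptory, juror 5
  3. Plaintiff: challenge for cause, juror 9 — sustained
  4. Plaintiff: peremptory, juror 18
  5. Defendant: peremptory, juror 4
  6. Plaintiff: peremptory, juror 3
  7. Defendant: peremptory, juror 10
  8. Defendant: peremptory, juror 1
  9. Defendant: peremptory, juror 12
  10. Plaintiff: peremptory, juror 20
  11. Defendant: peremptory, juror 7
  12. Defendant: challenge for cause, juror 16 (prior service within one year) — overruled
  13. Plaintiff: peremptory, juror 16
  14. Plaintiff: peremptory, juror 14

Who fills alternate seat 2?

Removed: #1, #3, #4, #5, #7, #9, #10, #12, #14, #16, #18, #20, #21.
Seating in order: seats 1–9 → #2, #6, #8, #11, #13, #15, #17, #19, #22; alternates → #23, #24.
So alternate 2 is #24.

24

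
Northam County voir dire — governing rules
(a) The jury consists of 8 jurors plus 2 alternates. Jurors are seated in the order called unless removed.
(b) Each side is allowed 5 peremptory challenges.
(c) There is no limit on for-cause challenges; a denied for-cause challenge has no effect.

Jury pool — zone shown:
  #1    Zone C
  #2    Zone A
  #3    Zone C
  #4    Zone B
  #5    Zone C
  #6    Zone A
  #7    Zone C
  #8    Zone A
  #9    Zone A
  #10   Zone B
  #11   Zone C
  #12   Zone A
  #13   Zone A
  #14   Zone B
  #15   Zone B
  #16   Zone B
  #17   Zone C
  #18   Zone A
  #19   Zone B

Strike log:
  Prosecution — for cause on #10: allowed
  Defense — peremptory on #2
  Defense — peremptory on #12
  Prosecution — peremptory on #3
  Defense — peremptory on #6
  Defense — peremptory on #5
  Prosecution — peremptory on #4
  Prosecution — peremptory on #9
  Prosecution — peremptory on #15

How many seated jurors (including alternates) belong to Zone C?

4

Removed: #2, #3, #4, #5, #6, #9, #10, #12, #15.
Seated (10 incl. alternates): #1, #7, #8, #11, #13, #14, #16, #17, #18, #19.
Of those, in Zone C: #1, #7, #11, #17 → 4.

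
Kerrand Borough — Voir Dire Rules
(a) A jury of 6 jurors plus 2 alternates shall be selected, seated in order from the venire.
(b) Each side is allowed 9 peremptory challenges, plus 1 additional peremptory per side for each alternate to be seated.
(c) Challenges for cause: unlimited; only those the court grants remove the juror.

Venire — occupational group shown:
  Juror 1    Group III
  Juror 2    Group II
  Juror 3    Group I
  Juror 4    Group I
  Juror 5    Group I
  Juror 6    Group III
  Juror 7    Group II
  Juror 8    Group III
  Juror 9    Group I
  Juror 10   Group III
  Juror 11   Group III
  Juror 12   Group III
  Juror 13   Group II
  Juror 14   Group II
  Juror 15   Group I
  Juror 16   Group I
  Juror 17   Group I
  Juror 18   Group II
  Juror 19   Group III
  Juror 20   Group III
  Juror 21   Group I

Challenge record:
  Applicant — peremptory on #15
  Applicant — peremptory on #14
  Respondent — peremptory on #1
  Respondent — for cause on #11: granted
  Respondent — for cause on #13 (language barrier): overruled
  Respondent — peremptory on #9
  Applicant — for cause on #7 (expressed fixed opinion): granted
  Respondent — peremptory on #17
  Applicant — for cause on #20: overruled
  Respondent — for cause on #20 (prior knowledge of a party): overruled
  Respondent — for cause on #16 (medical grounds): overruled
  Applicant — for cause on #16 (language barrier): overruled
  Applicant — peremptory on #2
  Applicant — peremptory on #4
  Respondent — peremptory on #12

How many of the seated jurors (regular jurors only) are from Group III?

Removed: #1, #2, #4, #7, #9, #11, #12, #14, #15, #17.
Seated jurors 1–6: #3, #5, #6, #8, #10, #13 (alternates #16, #18 not counted).
Of those, in Group III: #6, #8, #10 → 3.

3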